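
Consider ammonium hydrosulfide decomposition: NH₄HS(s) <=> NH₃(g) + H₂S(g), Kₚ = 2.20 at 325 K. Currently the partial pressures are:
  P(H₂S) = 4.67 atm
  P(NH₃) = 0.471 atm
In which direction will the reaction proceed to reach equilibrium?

(NH₄HS is a pure solid — omitted from Qₚ.)
Qₚ = P(NH₃)·P(H₂S) = (0.471)·(4.67) = 2.20
Qₚ = 2.20 = Kₚ, so the system is already at equilibrium.

no net change (already at equilibrium)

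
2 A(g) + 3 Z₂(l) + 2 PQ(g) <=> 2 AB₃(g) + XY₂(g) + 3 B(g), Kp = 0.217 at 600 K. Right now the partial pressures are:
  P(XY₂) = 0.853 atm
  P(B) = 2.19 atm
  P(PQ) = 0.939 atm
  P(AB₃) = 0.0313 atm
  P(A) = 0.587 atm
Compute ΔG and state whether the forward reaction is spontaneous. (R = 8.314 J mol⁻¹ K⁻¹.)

(Z₂ is a pure liquid — omitted from Qp.)
Qp = P(AB₃)²·P(XY₂)·P(B)³ / (P(A)²·P(PQ)²) = (0.0313)²·(0.853)·(2.19)³ / ((0.587)²·(0.939)²) = 0.0289
ΔG = RT ln(Qp/Kp) = (8.314 J mol⁻¹ K⁻¹)(600 K) × ln(0.0289/0.217)
   = (4.988 kJ/mol)(-2.016) = -10.1 kJ/mol
ΔG < 0, so the forward reaction is spontaneous (proceeds forward).

ΔG = -10.1 kJ/mol; the forward reaction is spontaneous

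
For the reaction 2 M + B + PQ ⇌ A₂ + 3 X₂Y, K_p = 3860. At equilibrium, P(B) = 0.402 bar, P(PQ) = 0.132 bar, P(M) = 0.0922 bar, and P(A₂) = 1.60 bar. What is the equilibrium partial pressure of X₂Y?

At equilibrium, K_p = P(A₂)·P(X₂Y)³ / (P(M)²·P(B)·P(PQ)) = 3860.
(1.60)·(P(X₂Y))³ / ((0.0922)²·(0.402)·(0.132)) = 3860
P(X₂Y)³ = 1.09 ⇒ P(X₂Y) = 1.03 bar

P(X₂Y) = 1.03 bar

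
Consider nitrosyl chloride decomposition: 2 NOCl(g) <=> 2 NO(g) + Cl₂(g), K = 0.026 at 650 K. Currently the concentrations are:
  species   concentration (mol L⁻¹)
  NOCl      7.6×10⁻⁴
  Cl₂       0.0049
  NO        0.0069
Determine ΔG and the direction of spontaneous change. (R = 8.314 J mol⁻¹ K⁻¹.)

Q = [NO]²·[Cl₂] / [NOCl]² = (0.0069)²·(0.0049) / (7.6×10⁻⁴)² = 0.404
ΔG = RT ln(Q/K) = (8.314 J mol⁻¹ K⁻¹)(650 K) × ln(0.404/0.026)
   = (5.404 kJ/mol)(2.743) = 14.8 kJ/mol
ΔG > 0, so the forward reaction is non-spontaneous (proceeds in reverse).

ΔG = 14.8 kJ/mol; the forward reaction is non-spontaneous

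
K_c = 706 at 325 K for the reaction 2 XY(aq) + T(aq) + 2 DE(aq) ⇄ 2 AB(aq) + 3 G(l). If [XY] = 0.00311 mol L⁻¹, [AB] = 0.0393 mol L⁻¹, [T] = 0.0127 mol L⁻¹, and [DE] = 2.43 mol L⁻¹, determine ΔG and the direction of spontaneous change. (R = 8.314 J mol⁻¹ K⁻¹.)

(G is a pure liquid — omitted from Q_c.)
Q_c = [AB]² / ([XY]²·[T]·[DE]²) = (0.0393)² / ((0.00311)²·(0.0127)·(2.43)²) = 2130
ΔG = RT ln(Q_c/K_c) = (8.314 J mol⁻¹ K⁻¹)(325 K) × ln(2130/706)
   = (2.702 kJ/mol)(1.104) = 2.98 kJ/mol
ΔG > 0, so the forward reaction is non-spontaneous (proceeds in reverse).

ΔG = 2.98 kJ/mol; the forward reaction is non-spontaneous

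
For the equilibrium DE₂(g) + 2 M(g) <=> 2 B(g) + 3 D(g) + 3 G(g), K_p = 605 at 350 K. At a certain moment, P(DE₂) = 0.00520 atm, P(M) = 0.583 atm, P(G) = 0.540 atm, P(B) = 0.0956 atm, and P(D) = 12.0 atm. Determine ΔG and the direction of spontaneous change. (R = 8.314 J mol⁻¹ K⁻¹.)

Q_p = P(B)²·P(D)³·P(G)³ / (P(DE₂)·P(M)²) = (0.0956)²·(12.0)³·(0.540)³ / ((0.00520)·(0.583)²) = 1410
ΔG = RT ln(Q_p/K_p) = (8.314 J mol⁻¹ K⁻¹)(350 K) × ln(1410/605)
   = (2.910 kJ/mol)(0.8461) = 2.46 kJ/mol
ΔG > 0, so the forward reaction is non-spontaneous (proceeds in reverse).

ΔG = 2.46 kJ/mol; the forward reaction is non-spontaneous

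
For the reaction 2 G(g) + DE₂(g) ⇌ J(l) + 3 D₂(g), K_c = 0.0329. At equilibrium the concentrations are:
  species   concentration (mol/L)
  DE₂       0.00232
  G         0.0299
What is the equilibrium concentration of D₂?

(J is a pure liquid — omitted from K_c.)
At equilibrium, K_c = [D₂]³ / ([G]²·[DE₂]) = 0.0329.
([D₂])³ / ((0.0299)²·(0.00232)) = 0.0329
[D₂]³ = 6.82×10⁻⁸ ⇒ [D₂] = 0.00409 mol/L

[D₂] = 0.00409 mol/L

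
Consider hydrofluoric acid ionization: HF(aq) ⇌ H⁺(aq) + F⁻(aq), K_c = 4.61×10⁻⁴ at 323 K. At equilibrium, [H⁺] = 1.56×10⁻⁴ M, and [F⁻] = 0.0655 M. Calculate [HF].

At equilibrium, K_c = [H⁺]·[F⁻] / [HF] = 4.61×10⁻⁴.
(1.56×10⁻⁴)·(0.0655) / ([HF]) = 4.61×10⁻⁴
[HF] = 0.0222 M

[HF] = 0.0222 M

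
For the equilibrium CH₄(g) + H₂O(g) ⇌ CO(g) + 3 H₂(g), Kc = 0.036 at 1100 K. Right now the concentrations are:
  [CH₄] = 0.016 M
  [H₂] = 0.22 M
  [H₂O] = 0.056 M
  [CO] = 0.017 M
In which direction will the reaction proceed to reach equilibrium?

Qc = [CO]·[H₂]³ / ([CH₄]·[H₂O]) = (0.017)·(0.22)³ / ((0.016)·(0.056)) = 0.20
Qc = 0.20 > Kc = 0.036, so the reverse reaction proceeds.

reverse (toward reactants)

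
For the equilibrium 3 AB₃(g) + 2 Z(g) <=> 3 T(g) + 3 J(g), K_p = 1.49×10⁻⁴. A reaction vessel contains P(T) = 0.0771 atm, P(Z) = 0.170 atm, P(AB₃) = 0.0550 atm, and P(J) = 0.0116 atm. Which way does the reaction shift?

at equilibrium

Q_p = P(T)³·P(J)³ / (P(AB₃)³·P(Z)²) = (0.0771)³·(0.0116)³ / ((0.0550)³·(0.170)²) = 1.49×10⁻⁴
Q_p = 1.49×10⁻⁴ = K_p, so the system is already at equilibrium.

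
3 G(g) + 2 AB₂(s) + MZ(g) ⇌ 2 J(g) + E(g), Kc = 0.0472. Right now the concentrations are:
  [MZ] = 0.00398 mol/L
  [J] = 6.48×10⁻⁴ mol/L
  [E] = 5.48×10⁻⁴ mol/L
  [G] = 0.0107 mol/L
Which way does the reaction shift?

(AB₂ is a pure solid — omitted from Qc.)
Qc = [J]²·[E] / ([G]³·[MZ]) = (6.48×10⁻⁴)²·(5.48×10⁻⁴) / ((0.0107)³·(0.00398)) = 0.0472
Qc = 0.0472 = Kc, so the system is already at equilibrium.

at equilibrium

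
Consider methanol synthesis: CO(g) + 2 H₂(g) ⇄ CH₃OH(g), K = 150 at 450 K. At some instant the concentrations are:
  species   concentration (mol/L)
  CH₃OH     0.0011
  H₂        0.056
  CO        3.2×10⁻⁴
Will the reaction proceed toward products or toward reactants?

Q = [CH₃OH] / ([CO]·[H₂]²) = (0.0011) / ((3.2×10⁻⁴)·(0.056)²) = 1100
Q = 1100 > K = 150, so the reverse reaction proceeds.

toward reactants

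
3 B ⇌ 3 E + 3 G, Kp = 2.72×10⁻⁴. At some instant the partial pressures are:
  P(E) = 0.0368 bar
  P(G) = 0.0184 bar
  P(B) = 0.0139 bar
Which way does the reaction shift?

toward products

Qp = P(E)³·P(G)³ / P(B)³ = (0.0368)³·(0.0184)³ / (0.0139)³ = 1.16×10⁻⁴
Qp = 1.16×10⁻⁴ < Kp = 2.72×10⁻⁴, so the forward reaction proceeds.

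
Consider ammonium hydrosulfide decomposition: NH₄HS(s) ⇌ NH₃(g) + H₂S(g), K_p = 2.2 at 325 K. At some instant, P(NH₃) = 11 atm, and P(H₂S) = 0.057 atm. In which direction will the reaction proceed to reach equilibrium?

(NH₄HS is a pure solid — omitted from Q_p.)
Q_p = P(NH₃)·P(H₂S) = (11)·(0.057) = 0.63
Q_p = 0.63 < K_p = 2.2, so the forward reaction proceeds.

to the right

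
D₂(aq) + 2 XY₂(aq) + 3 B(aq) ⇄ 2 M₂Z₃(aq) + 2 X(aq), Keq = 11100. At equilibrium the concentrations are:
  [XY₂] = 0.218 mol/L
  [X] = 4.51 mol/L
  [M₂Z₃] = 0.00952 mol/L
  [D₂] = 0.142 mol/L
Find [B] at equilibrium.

[B] = 0.0291 mol/L

At equilibrium, Keq = [M₂Z₃]²·[X]² / ([D₂]·[XY₂]²·[B]³) = 11100.
(0.00952)²·(4.51)² / ((0.142)·(0.218)²·([B])³) = 11100
[B]³ = 2.46×10⁻⁵ ⇒ [B] = 0.0291 mol/L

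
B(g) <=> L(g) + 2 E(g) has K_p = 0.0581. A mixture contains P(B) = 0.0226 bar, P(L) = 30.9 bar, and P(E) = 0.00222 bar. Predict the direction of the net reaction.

Q_p = P(L)·P(E)² / P(B) = (30.9)·(0.00222)² / (0.0226) = 0.00674
Q_p = 0.00674 < K_p = 0.0581, so the forward reaction proceeds.

forward (toward products)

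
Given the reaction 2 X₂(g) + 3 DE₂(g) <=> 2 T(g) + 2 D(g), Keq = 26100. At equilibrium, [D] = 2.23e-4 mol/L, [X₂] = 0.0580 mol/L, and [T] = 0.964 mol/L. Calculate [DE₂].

[DE₂] = 8.07e-4 mol/L

At equilibrium, Keq = [T]²·[D]² / ([X₂]²·[DE₂]³) = 26100.
(0.964)²·(2.23e-4)² / ((0.0580)²·([DE₂])³) = 26100
[DE₂]³ = 5.26e-10 ⇒ [DE₂] = 8.07e-4 mol/L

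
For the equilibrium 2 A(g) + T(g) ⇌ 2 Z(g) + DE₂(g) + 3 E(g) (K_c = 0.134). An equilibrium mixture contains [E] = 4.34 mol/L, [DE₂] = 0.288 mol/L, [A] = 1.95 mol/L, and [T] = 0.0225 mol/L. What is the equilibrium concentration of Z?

At equilibrium, K_c = [Z]²·[DE₂]·[E]³ / ([A]²·[T]) = 0.134.
([Z])²·(0.288)·(4.34)³ / ((1.95)²·(0.0225)) = 0.134
[Z]² = 4.87×10⁻⁴ ⇒ [Z] = 0.0221 mol/L

[Z] = 0.0221 mol/L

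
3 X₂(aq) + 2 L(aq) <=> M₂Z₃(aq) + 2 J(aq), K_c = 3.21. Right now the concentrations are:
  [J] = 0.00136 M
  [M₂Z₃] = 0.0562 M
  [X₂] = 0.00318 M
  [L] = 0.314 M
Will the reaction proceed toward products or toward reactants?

Q_c = [M₂Z₃]·[J]² / ([X₂]³·[L]²) = (0.0562)·(0.00136)² / ((0.00318)³·(0.314)²) = 32.8
Q_c = 32.8 > K_c = 3.21, so the reverse reaction proceeds.

toward reactants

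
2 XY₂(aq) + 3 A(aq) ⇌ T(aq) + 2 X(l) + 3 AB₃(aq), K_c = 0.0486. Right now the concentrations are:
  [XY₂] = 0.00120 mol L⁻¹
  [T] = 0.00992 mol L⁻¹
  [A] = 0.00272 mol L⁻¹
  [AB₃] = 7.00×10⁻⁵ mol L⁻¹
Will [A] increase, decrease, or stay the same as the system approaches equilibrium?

increase

(X is a pure liquid — omitted from Q_c.)
Q_c = [T]·[AB₃]³ / ([XY₂]²·[A]³) = (0.00992)·(7.00×10⁻⁵)³ / ((0.00120)²·(0.00272)³) = 0.117
Q_c = 0.117 > K_c = 0.0486: net reverse reaction.
A is a reactant, so it increases.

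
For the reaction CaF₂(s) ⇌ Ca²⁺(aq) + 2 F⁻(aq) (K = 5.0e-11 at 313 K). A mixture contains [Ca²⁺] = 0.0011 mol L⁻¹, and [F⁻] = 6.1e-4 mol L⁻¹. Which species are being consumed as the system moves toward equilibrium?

(CaF₂ is a pure solid — omitted from Q.)
Q = [Ca²⁺]·[F⁻]² = (0.0011)·(6.1e-4)² = 4.1e-10
Q = 4.1e-10 > K = 5.0e-11: net reverse reaction.

Ca²⁺, F⁻ (products)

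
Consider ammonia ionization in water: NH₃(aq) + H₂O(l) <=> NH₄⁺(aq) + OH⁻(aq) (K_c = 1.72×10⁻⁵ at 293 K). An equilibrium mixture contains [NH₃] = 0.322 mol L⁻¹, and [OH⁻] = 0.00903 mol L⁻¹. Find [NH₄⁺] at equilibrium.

(H₂O is a pure liquid — omitted from K_c.)
At equilibrium, K_c = [NH₄⁺]·[OH⁻] / [NH₃] = 1.72×10⁻⁵.
([NH₄⁺])·(0.00903) / (0.322) = 1.72×10⁻⁵
[NH₄⁺] = 6.13×10⁻⁴ mol L⁻¹

[NH₄⁺] = 6.13×10⁻⁴ mol L⁻¹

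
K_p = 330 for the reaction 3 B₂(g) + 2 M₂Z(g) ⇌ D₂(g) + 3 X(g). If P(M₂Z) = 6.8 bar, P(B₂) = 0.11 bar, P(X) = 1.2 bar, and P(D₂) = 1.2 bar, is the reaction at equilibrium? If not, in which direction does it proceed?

forward (toward products)

Q_p = P(D₂)·P(X)³ / (P(B₂)³·P(M₂Z)²) = (1.2)·(1.2)³ / ((0.11)³·(6.8)²) = 34
Q_p = 34 < K_p = 330, so the forward reaction proceeds.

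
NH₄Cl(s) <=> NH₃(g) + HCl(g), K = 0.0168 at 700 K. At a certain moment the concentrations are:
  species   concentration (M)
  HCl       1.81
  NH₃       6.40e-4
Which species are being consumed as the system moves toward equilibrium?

NH₄Cl (reactants)

(NH₄Cl is a pure solid — omitted from Q.)
Q = [NH₃]·[HCl] = (6.40e-4)·(1.81) = 0.00116
Q = 0.00116 < K = 0.0168: net forward reaction.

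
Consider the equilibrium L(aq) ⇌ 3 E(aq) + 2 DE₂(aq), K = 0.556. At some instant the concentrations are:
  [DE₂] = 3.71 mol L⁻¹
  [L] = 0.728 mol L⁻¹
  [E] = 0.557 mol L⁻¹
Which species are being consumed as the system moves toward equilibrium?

E, DE₂ (products)

Q = [E]³·[DE₂]² / [L] = (0.557)³·(3.71)² / (0.728) = 3.27
Q = 3.27 > K = 0.556: net reverse reaction.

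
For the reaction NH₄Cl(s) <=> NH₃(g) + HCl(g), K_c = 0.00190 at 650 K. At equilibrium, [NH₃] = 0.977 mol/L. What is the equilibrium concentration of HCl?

(NH₄Cl is a pure solid — omitted from K_c.)
At equilibrium, K_c = [NH₃]·[HCl] = 0.00190.
(0.977)·([HCl]) = 0.00190
[HCl] = 0.00194 mol/L

[HCl] = 0.00194 mol/L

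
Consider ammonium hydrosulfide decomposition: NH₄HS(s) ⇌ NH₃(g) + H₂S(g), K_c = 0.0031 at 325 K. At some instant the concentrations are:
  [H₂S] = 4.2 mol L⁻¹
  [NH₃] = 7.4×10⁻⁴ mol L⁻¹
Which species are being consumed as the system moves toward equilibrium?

(NH₄HS is a pure solid — omitted from Q_c.)
Q_c = [NH₃]·[H₂S] = (7.4×10⁻⁴)·(4.2) = 0.0031
Q_c = 0.0031 = K_c; the system is at equilibrium.

none (at equilibrium)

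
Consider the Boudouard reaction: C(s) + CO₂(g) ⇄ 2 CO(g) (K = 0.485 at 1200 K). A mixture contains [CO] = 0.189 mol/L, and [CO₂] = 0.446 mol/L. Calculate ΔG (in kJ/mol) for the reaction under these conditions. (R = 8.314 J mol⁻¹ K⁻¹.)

ΔG = -18.0 kJ/mol

(C is a pure solid — omitted from Q.)
Q = [CO]² / [CO₂] = (0.189)² / (0.446) = 0.0801
ΔG = RT ln(Q/K) = (8.314 J mol⁻¹ K⁻¹)(1200 K) × ln(0.0801/0.485)
   = (9.977 kJ/mol)(-1.801) = -18.0 kJ/mol
ΔG < 0, so the forward reaction is spontaneous (proceeds forward).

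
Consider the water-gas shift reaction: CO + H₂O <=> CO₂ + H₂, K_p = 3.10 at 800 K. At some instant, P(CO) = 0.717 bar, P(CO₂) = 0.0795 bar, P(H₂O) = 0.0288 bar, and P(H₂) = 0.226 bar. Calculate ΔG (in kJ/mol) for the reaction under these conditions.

ΔG = -8.45 kJ/mol

Q_p = P(CO₂)·P(H₂) / (P(CO)·P(H₂O)) = (0.0795)·(0.226) / ((0.717)·(0.0288)) = 0.870
ΔG = RT ln(Q_p/K_p) = (8.314 J mol⁻¹ K⁻¹)(800 K) × ln(0.870/3.10)
   = (6.651 kJ/mol)(-1.271) = -8.45 kJ/mol
ΔG < 0, so the forward reaction is spontaneous (proceeds forward).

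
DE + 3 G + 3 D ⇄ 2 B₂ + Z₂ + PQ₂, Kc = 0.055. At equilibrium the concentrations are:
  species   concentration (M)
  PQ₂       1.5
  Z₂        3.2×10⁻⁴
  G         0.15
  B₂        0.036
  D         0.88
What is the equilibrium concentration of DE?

At equilibrium, Kc = [B₂]²·[Z₂]·[PQ₂] / ([DE]·[G]³·[D]³) = 0.055.
(0.036)²·(3.2×10⁻⁴)·(1.5) / (([DE])·(0.15)³·(0.88)³) = 0.055
[DE] = 0.00492 = 0.0049 M

[DE] = 0.0049 M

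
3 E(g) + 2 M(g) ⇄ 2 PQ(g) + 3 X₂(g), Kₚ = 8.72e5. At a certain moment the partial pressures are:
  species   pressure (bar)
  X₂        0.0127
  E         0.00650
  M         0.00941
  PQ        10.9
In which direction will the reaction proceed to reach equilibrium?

Qₚ = P(PQ)²·P(X₂)³ / (P(E)³·P(M)²) = (10.9)²·(0.0127)³ / ((0.00650)³·(0.00941)²) = 1.00e7
Qₚ = 1.00e7 > Kₚ = 8.72e5, so the reverse reaction proceeds.

toward reactants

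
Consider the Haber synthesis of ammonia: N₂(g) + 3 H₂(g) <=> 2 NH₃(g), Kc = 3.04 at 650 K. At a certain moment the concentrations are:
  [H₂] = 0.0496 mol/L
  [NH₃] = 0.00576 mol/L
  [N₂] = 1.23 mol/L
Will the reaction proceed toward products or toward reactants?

in the forward direction

Qc = [NH₃]² / ([N₂]·[H₂]³) = (0.00576)² / ((1.23)·(0.0496)³) = 0.221
Qc = 0.221 < Kc = 3.04, so the forward reaction proceeds.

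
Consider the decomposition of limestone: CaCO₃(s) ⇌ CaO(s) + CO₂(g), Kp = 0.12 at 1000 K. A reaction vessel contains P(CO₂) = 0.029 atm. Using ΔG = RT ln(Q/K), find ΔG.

(CaCO₃, CaO are pure solids — omitted from Qp.)
Qp = P(CO₂) = 0.0290
ΔG = RT ln(Qp/Kp) = (8.314 J mol⁻¹ K⁻¹)(1000 K) × ln(0.0290/0.12)
   = (8.314 kJ/mol)(-1.420) = -11.8 kJ/mol
ΔG < 0, so the forward reaction is spontaneous (proceeds forward).

ΔG = -11.8 kJ/mol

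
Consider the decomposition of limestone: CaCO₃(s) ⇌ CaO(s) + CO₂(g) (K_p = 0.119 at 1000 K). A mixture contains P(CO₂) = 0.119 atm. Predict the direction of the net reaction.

(CaCO₃, CaO are pure solids — omitted from Q_p.)
Q_p = P(CO₂) = 0.119
Q_p = 0.119 = K_p, so the system is already at equilibrium.

neither direction; the system is at equilibrium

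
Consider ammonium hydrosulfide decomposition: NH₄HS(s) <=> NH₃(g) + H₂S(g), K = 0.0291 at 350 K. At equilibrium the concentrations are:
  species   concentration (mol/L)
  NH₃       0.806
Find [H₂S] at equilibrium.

(NH₄HS is a pure solid — omitted from K.)
At equilibrium, K = [NH₃]·[H₂S] = 0.0291.
(0.806)·([H₂S]) = 0.0291
[H₂S] = 0.0361 mol/L

[H₂S] = 0.0361 mol/L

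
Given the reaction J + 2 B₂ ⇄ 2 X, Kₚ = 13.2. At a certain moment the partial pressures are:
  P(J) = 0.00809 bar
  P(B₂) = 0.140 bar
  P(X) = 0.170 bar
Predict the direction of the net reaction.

Qₚ = P(X)² / (P(J)·P(B₂)²) = (0.170)² / ((0.00809)·(0.140)²) = 182
Qₚ = 182 > Kₚ = 13.2, so the reverse reaction proceeds.

in the reverse direction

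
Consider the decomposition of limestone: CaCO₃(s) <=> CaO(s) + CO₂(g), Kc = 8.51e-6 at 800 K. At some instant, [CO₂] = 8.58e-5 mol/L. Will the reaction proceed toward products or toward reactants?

in the reverse direction

(CaCO₃, CaO are pure solids — omitted from Qc.)
Qc = [CO₂] = 8.58e-5
Qc = 8.58e-5 > Kc = 8.51e-6, so the reverse reaction proceeds.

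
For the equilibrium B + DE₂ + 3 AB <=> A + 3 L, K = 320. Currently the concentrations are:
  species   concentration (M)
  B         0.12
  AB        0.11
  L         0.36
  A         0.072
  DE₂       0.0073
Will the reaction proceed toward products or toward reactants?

reverse (toward reactants)

Q = [A]·[L]³ / ([B]·[DE₂]·[AB]³) = (0.072)·(0.36)³ / ((0.12)·(0.0073)·(0.11)³) = 2900
Q = 2900 > K = 320, so the reverse reaction proceeds.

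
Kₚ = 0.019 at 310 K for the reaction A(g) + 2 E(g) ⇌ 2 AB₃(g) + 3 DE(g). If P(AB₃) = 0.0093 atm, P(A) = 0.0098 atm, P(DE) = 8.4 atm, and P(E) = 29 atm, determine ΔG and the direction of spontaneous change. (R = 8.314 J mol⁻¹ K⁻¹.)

Qₚ = P(AB₃)²·P(DE)³ / (P(A)·P(E)²) = (0.0093)²·(8.4)³ / ((0.0098)·(29)²) = 0.00622
ΔG = RT ln(Qₚ/Kₚ) = (8.314 J mol⁻¹ K⁻¹)(310 K) × ln(0.00622/0.019)
   = (2.577 kJ/mol)(-1.117) = -2.88 kJ/mol
ΔG < 0, so the forward reaction is spontaneous (proceeds forward).

ΔG = -2.88 kJ/mol; the forward reaction is spontaneous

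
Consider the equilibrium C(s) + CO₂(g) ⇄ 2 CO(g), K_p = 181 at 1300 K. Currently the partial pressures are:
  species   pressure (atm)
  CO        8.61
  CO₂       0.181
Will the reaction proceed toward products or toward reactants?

(C is a pure solid — omitted from Q_p.)
Q_p = P(CO)² / P(CO₂) = (8.61)² / (0.181) = 410
Q_p = 410 > K_p = 181, so the reverse reaction proceeds.

reverse (toward reactants)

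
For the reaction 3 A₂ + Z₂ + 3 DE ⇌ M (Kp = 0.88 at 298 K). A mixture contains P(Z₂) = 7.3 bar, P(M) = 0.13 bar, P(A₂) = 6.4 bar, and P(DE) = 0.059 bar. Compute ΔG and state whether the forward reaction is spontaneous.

Qp = P(M) / (P(A₂)³·P(Z₂)·P(DE)³) = (0.13) / ((6.4)³·(7.3)·(0.059)³) = 0.331
ΔG = RT ln(Qp/Kp) = (8.314 J mol⁻¹ K⁻¹)(298 K) × ln(0.331/0.88)
   = (2.478 kJ/mol)(-0.9778) = -2.42 kJ/mol
ΔG < 0, so the forward reaction is spontaneous (proceeds forward).

ΔG = -2.42 kJ/mol; the forward reaction is spontaneous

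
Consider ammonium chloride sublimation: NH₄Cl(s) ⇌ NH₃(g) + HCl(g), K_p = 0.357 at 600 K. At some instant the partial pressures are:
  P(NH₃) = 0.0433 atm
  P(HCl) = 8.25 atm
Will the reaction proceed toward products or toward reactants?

at equilibrium

(NH₄Cl is a pure solid — omitted from Q_p.)
Q_p = P(NH₃)·P(HCl) = (0.0433)·(8.25) = 0.357
Q_p = 0.357 = K_p, so the system is already at equilibrium.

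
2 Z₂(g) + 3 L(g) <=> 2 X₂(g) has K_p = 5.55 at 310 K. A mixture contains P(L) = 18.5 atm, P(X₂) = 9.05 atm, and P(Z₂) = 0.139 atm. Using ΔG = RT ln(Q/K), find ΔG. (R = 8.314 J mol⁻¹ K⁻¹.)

ΔG = -5.45 kJ/mol

Q_p = P(X₂)² / (P(Z₂)²·P(L)³) = (9.05)² / ((0.139)²·(18.5)³) = 0.670
ΔG = RT ln(Q_p/K_p) = (8.314 J mol⁻¹ K⁻¹)(310 K) × ln(0.670/5.55)
   = (2.577 kJ/mol)(-2.114) = -5.45 kJ/mol
ΔG < 0, so the forward reaction is spontaneous (proceeds forward).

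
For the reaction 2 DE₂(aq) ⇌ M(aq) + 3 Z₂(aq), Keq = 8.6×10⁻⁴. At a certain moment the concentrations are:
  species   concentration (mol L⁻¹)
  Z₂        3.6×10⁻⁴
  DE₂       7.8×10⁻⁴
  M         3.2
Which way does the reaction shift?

Q = [M]·[Z₂]³ / [DE₂]² = (3.2)·(3.6×10⁻⁴)³ / (7.8×10⁻⁴)² = 2.5×10⁻⁴
Q = 2.5×10⁻⁴ < Keq = 8.6×10⁻⁴, so the forward reaction proceeds.

in the forward direction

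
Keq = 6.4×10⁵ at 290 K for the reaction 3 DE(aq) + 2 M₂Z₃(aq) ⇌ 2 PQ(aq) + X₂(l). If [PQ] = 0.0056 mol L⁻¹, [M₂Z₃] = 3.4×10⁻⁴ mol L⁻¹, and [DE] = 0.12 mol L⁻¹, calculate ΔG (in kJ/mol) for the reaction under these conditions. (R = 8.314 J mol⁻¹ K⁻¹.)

(X₂ is a pure liquid — omitted from Q.)
Q = [PQ]² / ([DE]³·[M₂Z₃]²) = (0.0056)² / ((0.12)³·(3.4×10⁻⁴)²) = 1.57×10⁵
ΔG = RT ln(Q/Keq) = (8.314 J mol⁻¹ K⁻¹)(290 K) × ln(1.57×10⁵/6.4×10⁵)
   = (2.411 kJ/mol)(-1.405) = -3.39 kJ/mol
ΔG < 0, so the forward reaction is spontaneous (proceeds forward).

ΔG = -3.39 kJ/mol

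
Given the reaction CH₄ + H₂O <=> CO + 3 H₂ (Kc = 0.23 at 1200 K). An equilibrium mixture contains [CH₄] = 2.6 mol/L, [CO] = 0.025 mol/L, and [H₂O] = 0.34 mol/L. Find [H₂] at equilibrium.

[H₂] = 2.0 mol/L

At equilibrium, Kc = [CO]·[H₂]³ / ([CH₄]·[H₂O]) = 0.23.
(0.025)·([H₂])³ / ((2.6)·(0.34)) = 0.23
[H₂]³ = 8.13 ⇒ [H₂] = 2.0 mol/L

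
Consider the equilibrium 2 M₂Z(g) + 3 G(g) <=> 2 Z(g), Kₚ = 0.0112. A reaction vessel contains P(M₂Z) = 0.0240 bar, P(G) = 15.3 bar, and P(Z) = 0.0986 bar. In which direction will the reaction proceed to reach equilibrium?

Qₚ = P(Z)² / (P(M₂Z)²·P(G)³) = (0.0986)² / ((0.0240)²·(15.3)³) = 0.00471
Qₚ = 0.00471 < Kₚ = 0.0112, so the forward reaction proceeds.

in the forward direction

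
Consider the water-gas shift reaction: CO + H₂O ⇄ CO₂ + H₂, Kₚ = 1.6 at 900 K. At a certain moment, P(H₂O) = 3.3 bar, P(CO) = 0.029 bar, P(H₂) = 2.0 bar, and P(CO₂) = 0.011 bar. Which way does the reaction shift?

toward products

Qₚ = P(CO₂)·P(H₂) / (P(CO)·P(H₂O)) = (0.011)·(2.0) / ((0.029)·(3.3)) = 0.23
Qₚ = 0.23 < Kₚ = 1.6, so the forward reaction proceeds.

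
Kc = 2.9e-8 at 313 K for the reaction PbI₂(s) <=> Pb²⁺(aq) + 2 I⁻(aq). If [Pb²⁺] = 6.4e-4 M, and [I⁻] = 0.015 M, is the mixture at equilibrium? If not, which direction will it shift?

(PbI₂ is a pure solid — omitted from Qc.)
Qc = [Pb²⁺]·[I⁻]² = (6.4e-4)·(0.015)² = 1.4e-7
Qc = 1.4e-7 > Kc = 2.9e-8: net reverse reaction.

no; Q > K, reaction proceeds in reverse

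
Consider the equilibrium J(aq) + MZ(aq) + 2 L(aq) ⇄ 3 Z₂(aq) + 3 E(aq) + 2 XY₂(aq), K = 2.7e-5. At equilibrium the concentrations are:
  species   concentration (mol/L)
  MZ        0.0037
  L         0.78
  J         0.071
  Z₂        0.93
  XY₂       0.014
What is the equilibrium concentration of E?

[E] = 0.030 mol/L

At equilibrium, K = [Z₂]³·[E]³·[XY₂]² / ([J]·[MZ]·[L]²) = 2.7e-5.
(0.93)³·([E])³·(0.014)² / ((0.071)·(0.0037)·(0.78)²) = 2.7e-5
[E]³ = 2.74e-5 ⇒ [E] = 0.030 mol/L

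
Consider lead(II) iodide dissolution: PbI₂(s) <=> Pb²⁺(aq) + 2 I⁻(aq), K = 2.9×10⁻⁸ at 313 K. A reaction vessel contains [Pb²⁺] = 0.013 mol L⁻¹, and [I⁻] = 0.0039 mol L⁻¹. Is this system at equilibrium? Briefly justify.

no; Q > K, reaction proceeds in reverse

(PbI₂ is a pure solid — omitted from Q.)
Q = [Pb²⁺]·[I⁻]² = (0.013)·(0.0039)² = 2.0×10⁻⁷
Q = 2.0×10⁻⁷ > K = 2.9×10⁻⁸: net reverse reaction.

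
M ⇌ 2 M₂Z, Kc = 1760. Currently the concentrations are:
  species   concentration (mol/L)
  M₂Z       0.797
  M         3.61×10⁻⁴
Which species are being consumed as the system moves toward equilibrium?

Qc = [M₂Z]² / [M] = (0.797)² / (3.61×10⁻⁴) = 1760
Qc = 1760 = Kc; the system is at equilibrium.

none (at equilibrium)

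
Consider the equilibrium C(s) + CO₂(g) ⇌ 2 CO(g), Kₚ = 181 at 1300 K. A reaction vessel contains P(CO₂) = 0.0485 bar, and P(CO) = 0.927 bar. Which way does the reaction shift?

(C is a pure solid — omitted from Qₚ.)
Qₚ = P(CO)² / P(CO₂) = (0.927)² / (0.0485) = 17.7
Qₚ = 17.7 < Kₚ = 181, so the forward reaction proceeds.

in the forward direction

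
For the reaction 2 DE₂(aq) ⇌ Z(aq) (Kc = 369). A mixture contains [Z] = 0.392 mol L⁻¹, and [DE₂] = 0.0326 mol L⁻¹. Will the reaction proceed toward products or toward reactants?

Qc = [Z] / [DE₂]² = (0.392) / (0.0326)² = 369
Qc = 369 = Kc, so the system is already at equilibrium.

at equilibrium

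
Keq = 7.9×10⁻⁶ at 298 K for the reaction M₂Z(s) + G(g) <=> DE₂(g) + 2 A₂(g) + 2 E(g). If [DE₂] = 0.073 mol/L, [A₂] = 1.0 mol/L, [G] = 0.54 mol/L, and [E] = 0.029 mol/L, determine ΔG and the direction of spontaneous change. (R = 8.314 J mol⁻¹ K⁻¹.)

ΔG = 6.61 kJ/mol; the forward reaction is non-spontaneous

(M₂Z is a pure solid — omitted from Q.)
Q = [DE₂]·[A₂]²·[E]² / [G] = (0.073)·(1.0)²·(0.029)² / (0.54) = 1.14×10⁻⁴
ΔG = RT ln(Q/Keq) = (8.314 J mol⁻¹ K⁻¹)(298 K) × ln(1.14×10⁻⁴/7.9×10⁻⁶)
   = (2.478 kJ/mol)(2.669) = 6.61 kJ/mol
ΔG > 0, so the forward reaction is non-spontaneous (proceeds in reverse).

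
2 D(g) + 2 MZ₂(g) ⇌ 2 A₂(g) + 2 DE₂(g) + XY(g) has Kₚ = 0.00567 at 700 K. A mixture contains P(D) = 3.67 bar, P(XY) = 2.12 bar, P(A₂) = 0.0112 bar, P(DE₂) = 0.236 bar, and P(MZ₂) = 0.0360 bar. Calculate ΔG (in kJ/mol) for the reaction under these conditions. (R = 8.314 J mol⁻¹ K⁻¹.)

Qₚ = P(A₂)²·P(DE₂)²·P(XY) / (P(D)²·P(MZ₂)²) = (0.0112)²·(0.236)²·(2.12) / ((3.67)²·(0.0360)²) = 8.49e-4
ΔG = RT ln(Qₚ/Kₚ) = (8.314 J mol⁻¹ K⁻¹)(700 K) × ln(8.49e-4/0.00567)
   = (5.820 kJ/mol)(-1.899) = -11.1 kJ/mol
ΔG < 0, so the forward reaction is spontaneous (proceeds forward).

ΔG = -11.1 kJ/mol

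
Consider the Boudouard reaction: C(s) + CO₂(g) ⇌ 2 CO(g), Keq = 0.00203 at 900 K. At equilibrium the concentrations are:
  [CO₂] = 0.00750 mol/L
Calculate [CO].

(C is a pure solid — omitted from Keq.)
At equilibrium, Keq = [CO]² / [CO₂] = 0.00203.
([CO])² / (0.00750) = 0.00203
[CO]² = 1.52×10⁻⁵ ⇒ [CO] = 0.00390 mol/L

[CO] = 0.00390 mol/L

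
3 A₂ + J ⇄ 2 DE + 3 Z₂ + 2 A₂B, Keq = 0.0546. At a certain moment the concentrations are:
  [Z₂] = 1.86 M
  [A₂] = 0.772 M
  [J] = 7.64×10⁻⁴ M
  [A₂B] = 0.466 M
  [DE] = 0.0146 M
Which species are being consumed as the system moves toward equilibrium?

DE, Z₂, A₂B (products)

Q = [DE]²·[Z₂]³·[A₂B]² / ([A₂]³·[J]) = (0.0146)²·(1.86)³·(0.466)² / ((0.772)³·(7.64×10⁻⁴)) = 0.847
Q = 0.847 > Keq = 0.0546: net reverse reaction.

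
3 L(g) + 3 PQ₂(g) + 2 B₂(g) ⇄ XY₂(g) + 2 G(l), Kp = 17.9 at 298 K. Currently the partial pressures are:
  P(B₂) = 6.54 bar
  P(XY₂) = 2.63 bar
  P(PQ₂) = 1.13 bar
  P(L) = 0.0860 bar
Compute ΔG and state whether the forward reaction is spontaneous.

(G is a pure liquid — omitted from Qp.)
Qp = P(XY₂) / (P(L)³·P(PQ₂)³·P(B₂)²) = (2.63) / ((0.0860)³·(1.13)³·(6.54)²) = 67.0
ΔG = RT ln(Qp/Kp) = (8.314 J mol⁻¹ K⁻¹)(298 K) × ln(67.0/17.9)
   = (2.478 kJ/mol)(1.320) = 3.27 kJ/mol
ΔG > 0, so the forward reaction is non-spontaneous (proceeds in reverse).

ΔG = 3.27 kJ/mol; the forward reaction is non-spontaneous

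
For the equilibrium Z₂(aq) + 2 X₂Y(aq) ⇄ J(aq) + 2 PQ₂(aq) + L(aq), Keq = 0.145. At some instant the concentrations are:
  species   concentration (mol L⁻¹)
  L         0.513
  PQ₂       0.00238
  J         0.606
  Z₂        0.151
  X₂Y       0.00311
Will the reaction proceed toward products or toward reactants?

Q = [J]·[PQ₂]²·[L] / ([Z₂]·[X₂Y]²) = (0.606)·(0.00238)²·(0.513) / ((0.151)·(0.00311)²) = 1.21
Q = 1.21 > Keq = 0.145, so the reverse reaction proceeds.

to the left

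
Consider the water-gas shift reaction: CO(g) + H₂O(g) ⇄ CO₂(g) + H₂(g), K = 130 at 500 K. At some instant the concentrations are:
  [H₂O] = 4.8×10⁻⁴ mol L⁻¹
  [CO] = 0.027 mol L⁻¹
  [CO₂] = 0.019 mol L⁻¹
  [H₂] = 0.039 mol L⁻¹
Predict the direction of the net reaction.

Q = [CO₂]·[H₂] / ([CO]·[H₂O]) = (0.019)·(0.039) / ((0.027)·(4.8×10⁻⁴)) = 57
Q = 57 < K = 130, so the forward reaction proceeds.

to the right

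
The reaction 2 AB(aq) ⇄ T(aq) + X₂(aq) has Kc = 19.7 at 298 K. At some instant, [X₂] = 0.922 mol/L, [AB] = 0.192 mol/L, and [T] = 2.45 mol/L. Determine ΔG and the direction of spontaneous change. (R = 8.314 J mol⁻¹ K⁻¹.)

Qc = [T]·[X₂] / [AB]² = (2.45)·(0.922) / (0.192)² = 61.3
ΔG = RT ln(Qc/Kc) = (8.314 J mol⁻¹ K⁻¹)(298 K) × ln(61.3/19.7)
   = (2.478 kJ/mol)(1.135) = 2.81 kJ/mol
ΔG > 0, so the forward reaction is non-spontaneous (proceeds in reverse).

ΔG = 2.81 kJ/mol; the forward reaction is non-spontaneous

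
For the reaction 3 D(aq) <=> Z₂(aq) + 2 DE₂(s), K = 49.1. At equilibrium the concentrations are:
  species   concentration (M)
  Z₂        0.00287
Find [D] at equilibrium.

[D] = 0.0388 M

(DE₂ is a pure solid — omitted from K.)
At equilibrium, K = [Z₂] / [D]³ = 49.1.
(0.00287) / ([D])³ = 49.1
[D]³ = 5.85×10⁻⁵ ⇒ [D] = 0.0388 M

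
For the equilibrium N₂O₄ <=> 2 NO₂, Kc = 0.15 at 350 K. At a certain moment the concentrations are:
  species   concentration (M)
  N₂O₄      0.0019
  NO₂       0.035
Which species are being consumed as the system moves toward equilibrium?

Qc = [NO₂]² / [N₂O₄] = (0.035)² / (0.0019) = 0.64
Qc = 0.64 > Kc = 0.15: net reverse reaction.

NO₂ (products)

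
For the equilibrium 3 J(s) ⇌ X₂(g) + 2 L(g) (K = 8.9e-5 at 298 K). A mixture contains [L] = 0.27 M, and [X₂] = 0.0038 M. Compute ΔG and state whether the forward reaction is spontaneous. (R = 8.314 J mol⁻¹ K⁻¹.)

ΔG = 2.81 kJ/mol; the forward reaction is non-spontaneous

(J is a pure solid — omitted from Q.)
Q = [X₂]·[L]² = (0.0038)·(0.27)² = 2.77e-4
ΔG = RT ln(Q/K) = (8.314 J mol⁻¹ K⁻¹)(298 K) × ln(2.77e-4/8.9e-5)
   = (2.478 kJ/mol)(1.135) = 2.81 kJ/mol
ΔG > 0, so the forward reaction is non-spontaneous (proceeds in reverse).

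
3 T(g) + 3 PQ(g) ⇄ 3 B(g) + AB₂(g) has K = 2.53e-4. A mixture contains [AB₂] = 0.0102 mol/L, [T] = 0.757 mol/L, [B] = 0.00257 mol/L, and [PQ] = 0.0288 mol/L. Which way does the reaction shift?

to the right

Q = [B]³·[AB₂] / ([T]³·[PQ]³) = (0.00257)³·(0.0102) / ((0.757)³·(0.0288)³) = 1.67e-5
Q = 1.67e-5 < K = 2.53e-4, so the forward reaction proceeds.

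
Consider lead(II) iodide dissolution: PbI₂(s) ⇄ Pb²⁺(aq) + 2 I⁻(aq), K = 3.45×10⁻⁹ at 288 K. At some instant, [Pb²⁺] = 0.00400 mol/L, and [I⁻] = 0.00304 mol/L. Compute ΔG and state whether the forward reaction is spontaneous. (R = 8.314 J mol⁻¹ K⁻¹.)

ΔG = 5.68 kJ/mol; the forward reaction is non-spontaneous

(PbI₂ is a pure solid — omitted from Q.)
Q = [Pb²⁺]·[I⁻]² = (0.00400)·(0.00304)² = 3.70×10⁻⁸
ΔG = RT ln(Q/K) = (8.314 J mol⁻¹ K⁻¹)(288 K) × ln(3.70×10⁻⁸/3.45×10⁻⁹)
   = (2.394 kJ/mol)(2.373) = 5.68 kJ/mol
ΔG > 0, so the forward reaction is non-spontaneous (proceeds in reverse).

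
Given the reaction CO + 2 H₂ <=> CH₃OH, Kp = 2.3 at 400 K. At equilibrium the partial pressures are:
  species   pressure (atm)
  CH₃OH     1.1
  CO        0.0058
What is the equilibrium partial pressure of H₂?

At equilibrium, Kp = P(CH₃OH) / (P(CO)·P(H₂)²) = 2.3.
(1.1) / ((0.0058)·(P(H₂))²) = 2.3
P(H₂)² = 82.5 ⇒ P(H₂) = 9.1 atm

P(H₂) = 9.1 atm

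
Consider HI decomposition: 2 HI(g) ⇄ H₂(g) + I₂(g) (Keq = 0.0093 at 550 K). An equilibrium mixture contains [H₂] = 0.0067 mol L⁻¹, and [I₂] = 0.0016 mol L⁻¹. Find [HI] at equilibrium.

At equilibrium, Keq = [H₂]·[I₂] / [HI]² = 0.0093.
(0.0067)·(0.0016) / ([HI])² = 0.0093
[HI]² = 0.00115 ⇒ [HI] = 0.034 mol L⁻¹

[HI] = 0.034 mol L⁻¹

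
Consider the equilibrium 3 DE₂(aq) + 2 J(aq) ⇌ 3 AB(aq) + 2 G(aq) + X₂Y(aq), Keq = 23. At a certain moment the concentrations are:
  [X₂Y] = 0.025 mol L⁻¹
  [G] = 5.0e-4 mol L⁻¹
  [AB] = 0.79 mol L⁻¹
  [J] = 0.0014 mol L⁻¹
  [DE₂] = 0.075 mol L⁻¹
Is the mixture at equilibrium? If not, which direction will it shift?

no; Q < K, reaction proceeds forward

Q = [AB]³·[G]²·[X₂Y] / ([DE₂]³·[J]²) = (0.79)³·(5.0e-4)²·(0.025) / ((0.075)³·(0.0014)²) = 3.7
Q = 3.7 < Keq = 23: net forward reaction.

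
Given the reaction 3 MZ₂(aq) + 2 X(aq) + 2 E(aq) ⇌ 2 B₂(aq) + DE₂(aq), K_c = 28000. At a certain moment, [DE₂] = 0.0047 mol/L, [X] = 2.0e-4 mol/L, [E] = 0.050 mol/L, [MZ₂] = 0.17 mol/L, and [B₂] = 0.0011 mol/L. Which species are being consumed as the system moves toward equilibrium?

MZ₂, X, E (reactants)

Q_c = [B₂]²·[DE₂] / ([MZ₂]³·[X]²·[E]²) = (0.0011)²·(0.0047) / ((0.17)³·(2.0e-4)²·(0.050)²) = 12000
Q_c = 12000 < K_c = 28000: net forward reaction.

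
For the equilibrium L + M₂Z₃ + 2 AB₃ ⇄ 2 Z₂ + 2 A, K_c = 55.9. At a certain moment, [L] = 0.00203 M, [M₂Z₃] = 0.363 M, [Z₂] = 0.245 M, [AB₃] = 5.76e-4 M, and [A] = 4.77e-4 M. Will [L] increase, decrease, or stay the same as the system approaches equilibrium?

stay the same

Q_c = [Z₂]²·[A]² / ([L]·[M₂Z₃]·[AB₃]²) = (0.245)²·(4.77e-4)² / ((0.00203)·(0.363)·(5.76e-4)²) = 55.9
Q_c = 55.9 = K_c; the system is at equilibrium.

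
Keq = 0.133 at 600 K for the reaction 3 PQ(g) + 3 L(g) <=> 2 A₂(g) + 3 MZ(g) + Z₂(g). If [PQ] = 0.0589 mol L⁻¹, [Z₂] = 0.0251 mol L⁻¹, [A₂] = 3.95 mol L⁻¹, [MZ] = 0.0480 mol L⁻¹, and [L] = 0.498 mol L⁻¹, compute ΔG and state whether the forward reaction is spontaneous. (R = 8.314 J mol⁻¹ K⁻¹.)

ΔG = 12.8 kJ/mol; the forward reaction is non-spontaneous

Q = [A₂]²·[MZ]³·[Z₂] / ([PQ]³·[L]³) = (3.95)²·(0.0480)³·(0.0251) / ((0.0589)³·(0.498)³) = 1.72
ΔG = RT ln(Q/Keq) = (8.314 J mol⁻¹ K⁻¹)(600 K) × ln(1.72/0.133)
   = (4.988 kJ/mol)(2.560) = 12.8 kJ/mol
ΔG > 0, so the forward reaction is non-spontaneous (proceeds in reverse).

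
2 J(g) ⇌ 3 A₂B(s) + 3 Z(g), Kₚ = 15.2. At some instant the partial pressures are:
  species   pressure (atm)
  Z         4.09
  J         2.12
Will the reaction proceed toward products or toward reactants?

(A₂B is a pure solid — omitted from Qₚ.)
Qₚ = P(Z)³ / P(J)² = (4.09)³ / (2.12)² = 15.2
Qₚ = 15.2 = Kₚ, so the system is already at equilibrium.

no net change (already at equilibrium)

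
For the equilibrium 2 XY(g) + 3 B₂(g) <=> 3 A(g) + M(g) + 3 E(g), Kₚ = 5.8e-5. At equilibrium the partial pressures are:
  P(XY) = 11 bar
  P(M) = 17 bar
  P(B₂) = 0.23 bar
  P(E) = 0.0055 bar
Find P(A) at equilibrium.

P(A) = 3.1 bar

At equilibrium, Kₚ = P(A)³·P(M)·P(E)³ / (P(XY)²·P(B₂)³) = 5.8e-5.
(P(A))³·(17)·(0.0055)³ / ((11)²·(0.23)³) = 5.8e-5
P(A)³ = 30.2 ⇒ P(A) = 3.1 bar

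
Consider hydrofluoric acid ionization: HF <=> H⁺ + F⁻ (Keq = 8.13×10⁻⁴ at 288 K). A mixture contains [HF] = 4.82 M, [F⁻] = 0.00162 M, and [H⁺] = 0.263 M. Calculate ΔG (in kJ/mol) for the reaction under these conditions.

ΔG = -5.31 kJ/mol

Q = [H⁺]·[F⁻] / [HF] = (0.263)·(0.00162) / (4.82) = 8.84×10⁻⁵
ΔG = RT ln(Q/Keq) = (8.314 J mol⁻¹ K⁻¹)(288 K) × ln(8.84×10⁻⁵/8.13×10⁻⁴)
   = (2.394 kJ/mol)(-2.219) = -5.31 kJ/mol
ΔG < 0, so the forward reaction is spontaneous (proceeds forward).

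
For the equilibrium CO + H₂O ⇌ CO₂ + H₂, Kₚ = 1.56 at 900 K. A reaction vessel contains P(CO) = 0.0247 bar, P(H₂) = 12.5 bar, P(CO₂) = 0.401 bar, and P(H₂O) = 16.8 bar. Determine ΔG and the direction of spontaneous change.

ΔG = 15.3 kJ/mol; the forward reaction is non-spontaneous

Qₚ = P(CO₂)·P(H₂) / (P(CO)·P(H₂O)) = (0.401)·(12.5) / ((0.0247)·(16.8)) = 12.1
ΔG = RT ln(Qₚ/Kₚ) = (8.314 J mol⁻¹ K⁻¹)(900 K) × ln(12.1/1.56)
   = (7.483 kJ/mol)(2.049) = 15.3 kJ/mol
ΔG > 0, so the forward reaction is non-spontaneous (proceeds in reverse).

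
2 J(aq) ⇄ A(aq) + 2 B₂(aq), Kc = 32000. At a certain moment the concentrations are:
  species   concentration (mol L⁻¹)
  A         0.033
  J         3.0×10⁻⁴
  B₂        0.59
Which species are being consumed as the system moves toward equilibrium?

Qc = [A]·[B₂]² / [J]² = (0.033)·(0.59)² / (3.0×10⁻⁴)² = 1.3×10⁵
Qc = 1.3×10⁵ > Kc = 32000: net reverse reaction.

A, B₂ (products)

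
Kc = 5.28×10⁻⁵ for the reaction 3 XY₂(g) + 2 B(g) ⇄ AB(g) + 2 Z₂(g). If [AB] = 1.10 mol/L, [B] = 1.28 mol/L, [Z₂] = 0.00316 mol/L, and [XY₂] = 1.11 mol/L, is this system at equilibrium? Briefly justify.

no; Q < K, reaction proceeds forward

Qc = [AB]·[Z₂]² / ([XY₂]³·[B]²) = (1.10)·(0.00316)² / ((1.11)³·(1.28)²) = 4.90×10⁻⁶
Qc = 4.90×10⁻⁶ < Kc = 5.28×10⁻⁵: net forward reaction.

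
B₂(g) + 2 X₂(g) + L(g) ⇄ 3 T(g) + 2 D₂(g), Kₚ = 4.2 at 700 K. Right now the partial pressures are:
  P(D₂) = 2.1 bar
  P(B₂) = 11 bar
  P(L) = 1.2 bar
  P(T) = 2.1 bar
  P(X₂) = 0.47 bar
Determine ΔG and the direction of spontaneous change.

Qₚ = P(T)³·P(D₂)² / (P(B₂)·P(X₂)²·P(L)) = (2.1)³·(2.1)² / ((11)·(0.47)²·(1.2)) = 14.0
ΔG = RT ln(Qₚ/Kₚ) = (8.314 J mol⁻¹ K⁻¹)(700 K) × ln(14.0/4.2)
   = (5.820 kJ/mol)(1.204) = 7.01 kJ/mol
ΔG > 0, so the forward reaction is non-spontaneous (proceeds in reverse).

ΔG = 7.01 kJ/mol; the forward reaction is non-spontaneous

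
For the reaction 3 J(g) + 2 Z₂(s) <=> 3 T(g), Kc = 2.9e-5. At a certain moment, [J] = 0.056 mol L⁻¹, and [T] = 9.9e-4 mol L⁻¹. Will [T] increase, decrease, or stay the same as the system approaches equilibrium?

(Z₂ is a pure solid — omitted from Qc.)
Qc = [T]³ / [J]³ = (9.9e-4)³ / (0.056)³ = 5.5e-6
Qc = 5.5e-6 < Kc = 2.9e-5: net forward reaction.
T is a product, so it increases.

increase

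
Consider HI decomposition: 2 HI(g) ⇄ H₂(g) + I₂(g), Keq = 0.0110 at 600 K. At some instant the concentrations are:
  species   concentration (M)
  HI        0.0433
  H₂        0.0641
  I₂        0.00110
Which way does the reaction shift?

Q = [H₂]·[I₂] / [HI]² = (0.0641)·(0.00110) / (0.0433)² = 0.0376
Q = 0.0376 > Keq = 0.0110, so the reverse reaction proceeds.

in the reverse direction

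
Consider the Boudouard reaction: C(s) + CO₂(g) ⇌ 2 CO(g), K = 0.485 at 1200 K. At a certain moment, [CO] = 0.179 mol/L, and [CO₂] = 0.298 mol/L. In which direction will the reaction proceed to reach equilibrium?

(C is a pure solid — omitted from Q.)
Q = [CO]² / [CO₂] = (0.179)² / (0.298) = 0.108
Q = 0.108 < K = 0.485, so the forward reaction proceeds.

in the forward direction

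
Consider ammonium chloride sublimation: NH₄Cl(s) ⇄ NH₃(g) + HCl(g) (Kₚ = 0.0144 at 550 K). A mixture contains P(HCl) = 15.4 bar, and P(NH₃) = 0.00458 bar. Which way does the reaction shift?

(NH₄Cl is a pure solid — omitted from Qₚ.)
Qₚ = P(NH₃)·P(HCl) = (0.00458)·(15.4) = 0.0705
Qₚ = 0.0705 > Kₚ = 0.0144, so the reverse reaction proceeds.

to the left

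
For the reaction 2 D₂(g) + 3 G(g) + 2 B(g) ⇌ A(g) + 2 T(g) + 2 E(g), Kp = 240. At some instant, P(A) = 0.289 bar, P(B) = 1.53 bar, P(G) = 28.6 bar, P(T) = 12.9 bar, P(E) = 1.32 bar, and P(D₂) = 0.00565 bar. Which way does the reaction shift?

toward products

Qp = P(A)·P(T)²·P(E)² / (P(D₂)²·P(G)³·P(B)²) = (0.289)·(12.9)²·(1.32)² / ((0.00565)²·(28.6)³·(1.53)²) = 47.9
Qp = 47.9 < Kp = 240, so the forward reaction proceeds.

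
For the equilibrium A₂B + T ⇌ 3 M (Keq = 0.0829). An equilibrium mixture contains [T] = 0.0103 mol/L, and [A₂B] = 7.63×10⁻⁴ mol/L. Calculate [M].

[M] = 0.00867 mol/L

At equilibrium, Keq = [M]³ / ([A₂B]·[T]) = 0.0829.
([M])³ / ((7.63×10⁻⁴)·(0.0103)) = 0.0829
[M]³ = 6.52×10⁻⁷ ⇒ [M] = 0.00867 mol/L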